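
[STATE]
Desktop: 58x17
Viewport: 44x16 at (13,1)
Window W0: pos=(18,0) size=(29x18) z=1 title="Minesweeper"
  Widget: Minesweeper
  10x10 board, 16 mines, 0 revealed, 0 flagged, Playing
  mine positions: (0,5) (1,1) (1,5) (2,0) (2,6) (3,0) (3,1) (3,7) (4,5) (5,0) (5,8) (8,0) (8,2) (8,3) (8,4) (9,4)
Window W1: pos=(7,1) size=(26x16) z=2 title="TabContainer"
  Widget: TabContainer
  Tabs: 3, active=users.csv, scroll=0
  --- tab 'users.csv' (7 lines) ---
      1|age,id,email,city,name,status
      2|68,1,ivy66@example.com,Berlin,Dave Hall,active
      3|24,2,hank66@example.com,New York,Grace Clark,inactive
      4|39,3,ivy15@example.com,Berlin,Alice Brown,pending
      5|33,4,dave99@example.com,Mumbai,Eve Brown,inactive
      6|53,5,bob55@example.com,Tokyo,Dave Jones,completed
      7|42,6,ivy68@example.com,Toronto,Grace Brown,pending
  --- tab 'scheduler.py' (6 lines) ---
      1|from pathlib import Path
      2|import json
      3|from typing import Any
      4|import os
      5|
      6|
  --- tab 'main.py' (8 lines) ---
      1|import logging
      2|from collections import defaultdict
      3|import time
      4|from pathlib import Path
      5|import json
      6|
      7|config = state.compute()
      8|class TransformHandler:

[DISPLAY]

━━━━━━━━━━━━━━━━━━━┓             ┃          
ontainer           ┃─────────────┨          
───────────────────┨             ┃          
s.csv]│ scheduler.p┃             ┃          
───────────────────┃             ┃          
d,email,city,name,s┃             ┃          
ivy66@example.com,B┃             ┃          
hank66@example.com,┃             ┃          
ivy15@example.com,B┃             ┃          
dave99@example.com,┃             ┃          
bob55@example.com,T┃             ┃          
ivy68@example.com,T┃             ┃          
                   ┃             ┃          
                   ┃             ┃          
                   ┃             ┃          
━━━━━━━━━━━━━━━━━━━┛             ┃          


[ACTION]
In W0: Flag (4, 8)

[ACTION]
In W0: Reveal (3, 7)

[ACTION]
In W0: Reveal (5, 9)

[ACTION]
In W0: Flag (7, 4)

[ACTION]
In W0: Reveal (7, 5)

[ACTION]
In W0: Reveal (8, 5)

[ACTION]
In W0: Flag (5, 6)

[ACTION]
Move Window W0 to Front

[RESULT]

━━━━━┃ Minesweeper               ┃          
ontai┠───────────────────────────┨          
─────┃■■■■■✹■■■■                 ┃          
s.csv┃■✹■■■✹■■■■                 ┃          
─────┃✹■■■■■✹■■■                 ┃          
d,ema┃✹✹■■■■■✹■■                 ┃          
ivy66┃■■■■■✹■■⚑■                 ┃          
hank6┃✹■■■■■■■✹■                 ┃          
ivy15┃■■■■■■■■■■                 ┃          
dave9┃■■■■■■■■■■                 ┃          
bob55┃✹■✹✹✹■■■■■                 ┃          
ivy68┃■■■■✹■■■■■                 ┃          
     ┃                           ┃          
     ┃                           ┃          
     ┃                           ┃          
━━━━━┃                           ┃          


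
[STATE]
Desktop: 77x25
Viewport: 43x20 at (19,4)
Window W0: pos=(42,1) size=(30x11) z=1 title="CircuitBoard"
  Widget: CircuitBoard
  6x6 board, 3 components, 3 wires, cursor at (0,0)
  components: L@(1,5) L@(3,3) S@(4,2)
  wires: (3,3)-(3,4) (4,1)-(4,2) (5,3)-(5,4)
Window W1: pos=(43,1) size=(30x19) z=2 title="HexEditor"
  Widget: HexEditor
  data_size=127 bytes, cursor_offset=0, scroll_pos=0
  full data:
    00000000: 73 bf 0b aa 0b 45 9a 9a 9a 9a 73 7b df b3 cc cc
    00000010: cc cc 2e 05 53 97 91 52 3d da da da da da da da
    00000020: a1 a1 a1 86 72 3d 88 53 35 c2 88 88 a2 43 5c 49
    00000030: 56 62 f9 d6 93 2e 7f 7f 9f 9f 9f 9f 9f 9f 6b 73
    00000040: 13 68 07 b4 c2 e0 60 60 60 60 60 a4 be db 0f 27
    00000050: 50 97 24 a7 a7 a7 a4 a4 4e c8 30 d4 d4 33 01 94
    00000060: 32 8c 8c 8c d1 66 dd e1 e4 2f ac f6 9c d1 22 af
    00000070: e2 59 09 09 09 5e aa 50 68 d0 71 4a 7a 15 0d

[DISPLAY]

                       ┃┃00000000  73 bf 0b
                       ┃┃00000010  cc cc 2e
                       ┃┃00000020  a1 a1 a1
                       ┃┃00000030  56 62 f9
                       ┃┃00000040  13 68 07
                       ┃┃00000050  50 97 24
                       ┃┃00000060  32 8c 8c
                       ┗┃00000070  e2 59 09
                        ┃                  
                        ┃                  
                        ┃                  
                        ┃                  
                        ┃                  
                        ┃                  
                        ┃                  
                        ┗━━━━━━━━━━━━━━━━━━
                                           
                                           
                                           
                                           


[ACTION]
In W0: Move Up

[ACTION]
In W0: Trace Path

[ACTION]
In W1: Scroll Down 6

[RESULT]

                       ┃┃00000060  32 8c 8c
                       ┃┃00000070  e2 59 09
                       ┃┃                  
                       ┃┃                  
                       ┃┃                  
                       ┃┃                  
                       ┃┃                  
                       ┗┃                  
                        ┃                  
                        ┃                  
                        ┃                  
                        ┃                  
                        ┃                  
                        ┃                  
                        ┃                  
                        ┗━━━━━━━━━━━━━━━━━━
                                           
                                           
                                           
                                           


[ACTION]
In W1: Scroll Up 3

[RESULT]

                       ┃┃00000030  56 62 f9
                       ┃┃00000040  13 68 07
                       ┃┃00000050  50 97 24
                       ┃┃00000060  32 8c 8c
                       ┃┃00000070  e2 59 09
                       ┃┃                  
                       ┃┃                  
                       ┗┃                  
                        ┃                  
                        ┃                  
                        ┃                  
                        ┃                  
                        ┃                  
                        ┃                  
                        ┃                  
                        ┗━━━━━━━━━━━━━━━━━━
                                           
                                           
                                           
                                           


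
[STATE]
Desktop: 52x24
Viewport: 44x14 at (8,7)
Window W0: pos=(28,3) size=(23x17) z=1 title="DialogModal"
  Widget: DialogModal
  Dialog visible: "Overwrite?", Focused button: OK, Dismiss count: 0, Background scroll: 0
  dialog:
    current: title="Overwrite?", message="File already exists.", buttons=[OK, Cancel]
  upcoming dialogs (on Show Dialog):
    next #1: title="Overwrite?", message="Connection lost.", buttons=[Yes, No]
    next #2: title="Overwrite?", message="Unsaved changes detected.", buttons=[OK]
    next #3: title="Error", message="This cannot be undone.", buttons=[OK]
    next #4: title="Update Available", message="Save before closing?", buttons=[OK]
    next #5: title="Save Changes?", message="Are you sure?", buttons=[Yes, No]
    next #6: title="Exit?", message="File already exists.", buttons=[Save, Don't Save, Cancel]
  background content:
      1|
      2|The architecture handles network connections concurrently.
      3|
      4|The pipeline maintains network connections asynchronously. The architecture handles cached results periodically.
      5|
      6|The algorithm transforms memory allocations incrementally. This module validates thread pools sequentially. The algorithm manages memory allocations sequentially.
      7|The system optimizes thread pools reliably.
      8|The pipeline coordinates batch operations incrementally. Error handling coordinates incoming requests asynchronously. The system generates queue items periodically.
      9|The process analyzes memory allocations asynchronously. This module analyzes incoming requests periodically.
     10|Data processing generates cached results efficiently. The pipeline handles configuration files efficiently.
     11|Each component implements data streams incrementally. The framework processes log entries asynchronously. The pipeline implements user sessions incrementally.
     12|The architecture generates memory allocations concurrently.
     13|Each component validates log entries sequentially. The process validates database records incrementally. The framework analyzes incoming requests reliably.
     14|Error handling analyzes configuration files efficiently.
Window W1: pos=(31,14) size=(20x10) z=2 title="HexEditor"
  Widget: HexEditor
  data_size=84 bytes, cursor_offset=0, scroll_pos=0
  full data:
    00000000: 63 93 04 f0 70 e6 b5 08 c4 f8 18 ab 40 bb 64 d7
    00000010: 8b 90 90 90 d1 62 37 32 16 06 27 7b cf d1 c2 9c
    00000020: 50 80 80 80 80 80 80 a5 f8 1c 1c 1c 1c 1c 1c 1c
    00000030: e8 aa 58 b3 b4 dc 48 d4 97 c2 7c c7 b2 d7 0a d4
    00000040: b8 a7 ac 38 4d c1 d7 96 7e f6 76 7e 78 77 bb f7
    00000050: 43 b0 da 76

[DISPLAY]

                    ┃The architecture hand┃ 
                    ┃                     ┃ 
                    ┃The pipeline maintain┃ 
                    ┃  ┌───────────────┐  ┃ 
                    ┃Th│   Overwrite?  │fo┃ 
                    ┃Th│File already ex│s ┃ 
                    ┃Th│ [OK]  Cancel  │na┃ 
                    ┃Th┏━━━━━━━━━━━━━━━━━━┓ 
                    ┃Da┃ HexEditor        ┃ 
                    ┃Ea┠──────────────────┨ 
                    ┃Th┃00000000  63 93 04┃ 
                    ┃Ea┃00000010  8b 90 90┃ 
                    ┗━━┃00000020  50 80 80┃ 
                       ┃00000030  e8 aa 58┃ 


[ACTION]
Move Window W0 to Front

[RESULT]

                    ┃The architecture hand┃ 
                    ┃                     ┃ 
                    ┃The pipeline maintain┃ 
                    ┃  ┌───────────────┐  ┃ 
                    ┃Th│   Overwrite?  │fo┃ 
                    ┃Th│File already ex│s ┃ 
                    ┃Th│ [OK]  Cancel  │na┃ 
                    ┃Th└───────────────┘s ┃ 
                    ┃Data processing gener┃ 
                    ┃Each component implem┃ 
                    ┃The architecture gene┃ 
                    ┃Each component valida┃ 
                    ┗━━━━━━━━━━━━━━━━━━━━━┛ 
                       ┃00000030  e8 aa 58┃ 


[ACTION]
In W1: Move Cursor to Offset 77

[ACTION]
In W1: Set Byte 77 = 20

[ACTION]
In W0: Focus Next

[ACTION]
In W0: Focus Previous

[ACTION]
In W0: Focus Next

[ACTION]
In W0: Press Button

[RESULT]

                    ┃The architecture hand┃ 
                    ┃                     ┃ 
                    ┃The pipeline maintain┃ 
                    ┃                     ┃ 
                    ┃The algorithm transfo┃ 
                    ┃The system optimizes ┃ 
                    ┃The pipeline coordina┃ 
                    ┃The process analyzes ┃ 
                    ┃Data processing gener┃ 
                    ┃Each component implem┃ 
                    ┃The architecture gene┃ 
                    ┃Each component valida┃ 
                    ┗━━━━━━━━━━━━━━━━━━━━━┛ 
                       ┃00000030  e8 aa 58┃ 


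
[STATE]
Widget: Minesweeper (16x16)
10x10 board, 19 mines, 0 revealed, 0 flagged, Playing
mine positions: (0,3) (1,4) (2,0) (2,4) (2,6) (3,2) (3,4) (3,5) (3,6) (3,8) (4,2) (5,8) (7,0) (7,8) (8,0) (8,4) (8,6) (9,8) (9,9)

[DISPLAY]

■■■■■■■■■■      
■■■■■■■■■■      
■■■■■■■■■■      
■■■■■■■■■■      
■■■■■■■■■■      
■■■■■■■■■■      
■■■■■■■■■■      
■■■■■■■■■■      
■■■■■■■■■■      
■■■■■■■■■■      
                
                
                
                
                
                


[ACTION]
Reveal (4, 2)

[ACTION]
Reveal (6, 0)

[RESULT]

■■■✹■■■■■■      
■■■■✹■■■■■      
✹■■■✹■✹■■■      
■■✹■✹✹✹■✹■      
■■✹■■■■■■■      
■■■■■■■■✹■      
■■■■■■■■■■      
✹■■■■■■■✹■      
✹■■■✹■✹■■■      
■■■■■■■■✹✹      
                
                
                
                
                
                


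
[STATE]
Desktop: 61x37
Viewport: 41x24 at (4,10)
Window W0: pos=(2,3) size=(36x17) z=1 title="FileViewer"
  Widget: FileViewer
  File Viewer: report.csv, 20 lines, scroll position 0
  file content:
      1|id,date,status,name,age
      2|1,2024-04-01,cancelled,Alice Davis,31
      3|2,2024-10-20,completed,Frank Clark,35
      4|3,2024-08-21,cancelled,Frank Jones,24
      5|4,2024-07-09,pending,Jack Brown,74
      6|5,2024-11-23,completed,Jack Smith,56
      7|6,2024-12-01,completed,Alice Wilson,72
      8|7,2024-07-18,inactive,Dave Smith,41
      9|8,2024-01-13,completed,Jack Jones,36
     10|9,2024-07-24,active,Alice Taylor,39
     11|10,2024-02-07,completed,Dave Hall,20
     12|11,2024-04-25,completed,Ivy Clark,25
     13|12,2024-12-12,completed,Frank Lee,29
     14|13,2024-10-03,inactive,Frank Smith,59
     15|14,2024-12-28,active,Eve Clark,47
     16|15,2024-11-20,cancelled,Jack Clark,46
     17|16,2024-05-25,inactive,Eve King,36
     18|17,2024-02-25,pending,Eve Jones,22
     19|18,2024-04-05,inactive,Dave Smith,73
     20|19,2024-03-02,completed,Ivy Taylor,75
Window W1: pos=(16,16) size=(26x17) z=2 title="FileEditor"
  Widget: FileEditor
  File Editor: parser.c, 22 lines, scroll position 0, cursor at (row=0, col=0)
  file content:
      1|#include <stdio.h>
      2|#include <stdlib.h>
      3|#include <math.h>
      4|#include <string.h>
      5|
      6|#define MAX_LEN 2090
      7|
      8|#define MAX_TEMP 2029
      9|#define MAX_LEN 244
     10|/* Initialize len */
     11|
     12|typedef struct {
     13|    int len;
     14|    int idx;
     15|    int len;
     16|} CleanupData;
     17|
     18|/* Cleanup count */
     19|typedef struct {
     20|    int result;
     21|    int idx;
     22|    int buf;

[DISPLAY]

,2024-07-09,pending,Jack Brown,7░┃       
,2024-11-23,completed,Jack Smith░┃       
,2024-12-01,completed,Alice Wils░┃       
,2024-07-18,inactive,Dave Smith,░┃       
,2024-01-13,completed,Jack Jones░┃       
,2024-07-24,active,Alice Taylor,░┃       
0,2024-02-07┏━━━━━━━━━━━━━━━━━━━━━━━━┓   
1,2024-04-25┃ FileEditor             ┃   
2,2024-12-12┠────────────────────────┨   
━━━━━━━━━━━━┃█include <stdio.h>     ▲┃   
            ┃#include <stdlib.h>    █┃   
            ┃#include <math.h>      ░┃   
            ┃#include <string.h>    ░┃   
            ┃                       ░┃   
            ┃#define MAX_LEN 2090   ░┃   
            ┃                       ░┃   
            ┃#define MAX_TEMP 2029  ░┃   
            ┃#define MAX_LEN 244    ░┃   
            ┃/* Initialize len */   ░┃   
            ┃                       ░┃   
            ┃typedef struct {       ░┃   
            ┃    int len;           ▼┃   
            ┗━━━━━━━━━━━━━━━━━━━━━━━━┛   
                                         


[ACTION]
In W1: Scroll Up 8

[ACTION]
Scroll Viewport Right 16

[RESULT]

ing,Jack Brown,7░┃                       
leted,Jack Smith░┃                       
leted,Alice Wils░┃                       
tive,Dave Smith,░┃                       
leted,Jack Jones░┃                       
ve,Alice Taylor,░┃                       
━━━━━━━━━━━━━━━━━━━━━┓                   
leEditor             ┃                   
─────────────────────┨                   
clude <stdio.h>     ▲┃                   
clude <stdlib.h>    █┃                   
clude <math.h>      ░┃                   
clude <string.h>    ░┃                   
                    ░┃                   
fine MAX_LEN 2090   ░┃                   
                    ░┃                   
fine MAX_TEMP 2029  ░┃                   
fine MAX_LEN 244    ░┃                   
Initialize len */   ░┃                   
                    ░┃                   
edef struct {       ░┃                   
 int len;           ▼┃                   
━━━━━━━━━━━━━━━━━━━━━┛                   
                                         


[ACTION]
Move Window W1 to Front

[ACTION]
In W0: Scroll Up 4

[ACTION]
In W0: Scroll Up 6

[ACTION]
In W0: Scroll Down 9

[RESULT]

pleted,Ivy Clark░┃                       
pleted,Frank Lee░┃                       
ctive,Frank Smit░┃                       
ive,Eve Clark,47░┃                       
celled,Jack Clar░┃                       
ctive,Eve King,3░┃                       
━━━━━━━━━━━━━━━━━━━━━┓                   
leEditor             ┃                   
─────────────────────┨                   
clude <stdio.h>     ▲┃                   
clude <stdlib.h>    █┃                   
clude <math.h>      ░┃                   
clude <string.h>    ░┃                   
                    ░┃                   
fine MAX_LEN 2090   ░┃                   
                    ░┃                   
fine MAX_TEMP 2029  ░┃                   
fine MAX_LEN 244    ░┃                   
Initialize len */   ░┃                   
                    ░┃                   
edef struct {       ░┃                   
 int len;           ▼┃                   
━━━━━━━━━━━━━━━━━━━━━┛                   
                                         


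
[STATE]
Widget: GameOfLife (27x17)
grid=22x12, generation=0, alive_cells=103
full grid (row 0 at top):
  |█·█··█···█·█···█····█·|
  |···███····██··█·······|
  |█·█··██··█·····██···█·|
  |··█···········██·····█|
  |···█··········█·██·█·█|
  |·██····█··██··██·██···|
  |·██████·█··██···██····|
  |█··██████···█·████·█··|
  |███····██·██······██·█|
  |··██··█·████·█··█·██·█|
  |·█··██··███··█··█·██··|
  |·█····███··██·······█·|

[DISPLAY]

Gen: 0                     
█·█··█···█·█···█····█·     
···███····██··█·······     
█·█··██··█·····██···█·     
··█···········██·····█     
···█··········█·██·█·█     
·██····█··██··██·██···     
·██████·█··██···██····     
█··██████···█·████·█··     
███····██·██······██·█     
··██··█·████·█··█·██·█     
·█··██··███··█··█·██··     
·█····███··██·······█·     
                           
                           
                           
                           


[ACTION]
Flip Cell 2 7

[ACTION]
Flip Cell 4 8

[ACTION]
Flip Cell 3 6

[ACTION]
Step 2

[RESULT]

Gen: 2                     
··███·····█···········     
·█·██···██·█···█······     
····█·██··█·····██····     
█··██·█·█·······██····     
██·█······██··········     
███···█·······█·······     
██····█···············     
██········█·█·········     
██··██······███·······     
████··█······██·······     
··██·······██·········     
·····███···██·········     
                           
                           
                           
                           


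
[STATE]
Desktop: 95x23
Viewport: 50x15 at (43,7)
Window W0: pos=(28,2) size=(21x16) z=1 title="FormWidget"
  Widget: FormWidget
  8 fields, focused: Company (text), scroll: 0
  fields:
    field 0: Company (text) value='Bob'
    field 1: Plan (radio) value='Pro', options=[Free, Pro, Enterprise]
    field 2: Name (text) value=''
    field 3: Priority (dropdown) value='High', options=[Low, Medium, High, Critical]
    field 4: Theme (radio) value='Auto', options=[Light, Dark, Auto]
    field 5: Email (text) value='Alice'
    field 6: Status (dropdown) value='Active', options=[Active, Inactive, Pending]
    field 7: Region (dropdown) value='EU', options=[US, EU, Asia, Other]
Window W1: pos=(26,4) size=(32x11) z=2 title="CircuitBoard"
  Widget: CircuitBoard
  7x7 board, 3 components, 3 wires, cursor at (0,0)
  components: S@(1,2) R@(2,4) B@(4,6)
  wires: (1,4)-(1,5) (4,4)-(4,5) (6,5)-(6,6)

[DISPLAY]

              ┃                                   
              ┃                                   
              ┃                                   
    · ─ ·     ┃                                   
              ┃                                   
    R         ┃                                   
              ┃                                   
━━━━━━━━━━━━━━┛                                   
     ┃                                            
     ┃                                            
━━━━━┛                                            
                                                  
                                                  
                                                  
                                                  


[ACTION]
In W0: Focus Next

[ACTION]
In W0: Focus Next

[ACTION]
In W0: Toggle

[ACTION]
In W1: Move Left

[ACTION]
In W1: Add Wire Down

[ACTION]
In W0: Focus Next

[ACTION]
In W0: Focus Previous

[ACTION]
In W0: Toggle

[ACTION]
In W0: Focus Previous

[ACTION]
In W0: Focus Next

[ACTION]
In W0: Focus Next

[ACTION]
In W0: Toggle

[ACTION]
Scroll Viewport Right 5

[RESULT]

            ┃                                     
            ┃                                     
            ┃                                     
  · ─ ·     ┃                                     
            ┃                                     
  R         ┃                                     
            ┃                                     
━━━━━━━━━━━━┛                                     
   ┃                                              
   ┃                                              
━━━┛                                              
                                                  
                                                  
                                                  
                                                  


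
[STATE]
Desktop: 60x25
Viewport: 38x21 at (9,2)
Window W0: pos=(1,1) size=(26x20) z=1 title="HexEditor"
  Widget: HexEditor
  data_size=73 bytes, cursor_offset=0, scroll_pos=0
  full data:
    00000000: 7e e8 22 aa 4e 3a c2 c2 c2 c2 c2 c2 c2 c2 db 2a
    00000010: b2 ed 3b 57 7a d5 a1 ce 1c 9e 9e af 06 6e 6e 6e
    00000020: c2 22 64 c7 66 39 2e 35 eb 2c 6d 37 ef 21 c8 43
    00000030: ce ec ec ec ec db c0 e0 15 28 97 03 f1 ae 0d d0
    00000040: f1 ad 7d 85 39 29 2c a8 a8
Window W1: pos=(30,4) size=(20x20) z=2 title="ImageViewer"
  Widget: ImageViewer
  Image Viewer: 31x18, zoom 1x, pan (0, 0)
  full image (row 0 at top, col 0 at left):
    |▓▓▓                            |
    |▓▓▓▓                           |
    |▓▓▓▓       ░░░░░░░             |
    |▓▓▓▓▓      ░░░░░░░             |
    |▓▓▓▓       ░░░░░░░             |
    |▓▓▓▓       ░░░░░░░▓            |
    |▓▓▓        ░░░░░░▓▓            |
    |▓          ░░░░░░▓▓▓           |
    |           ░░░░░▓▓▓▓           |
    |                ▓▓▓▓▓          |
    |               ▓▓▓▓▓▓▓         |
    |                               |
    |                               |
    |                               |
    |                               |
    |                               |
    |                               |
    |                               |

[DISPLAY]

tor              ┃                    
─────────────────┨                    
0  7E e8 22 aa 4e┃   ┏━━━━━━━━━━━━━━━━
0  b2 ed 3b 57 7a┃   ┃ ImageViewer    
0  c2 22 64 c7 66┃   ┠────────────────
0  ce ec ec ec ec┃   ┃▓▓▓             
0  f1 ad 7d 85 39┃   ┃▓▓▓▓            
                 ┃   ┃▓▓▓▓       ░░░░░
                 ┃   ┃▓▓▓▓▓      ░░░░░
                 ┃   ┃▓▓▓▓       ░░░░░
                 ┃   ┃▓▓▓▓       ░░░░░
                 ┃   ┃▓▓▓        ░░░░░
                 ┃   ┃▓          ░░░░░
                 ┃   ┃           ░░░░░
                 ┃   ┃                
                 ┃   ┃               ▓
                 ┃   ┃                
                 ┃   ┃                
━━━━━━━━━━━━━━━━━┛   ┃                
                     ┃                
                     ┃                


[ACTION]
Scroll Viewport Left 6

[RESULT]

HexEditor              ┃              
───────────────────────┨              
0000000  7E e8 22 aa 4e┃   ┏━━━━━━━━━━
0000010  b2 ed 3b 57 7a┃   ┃ ImageView
0000020  c2 22 64 c7 66┃   ┠──────────
0000030  ce ec ec ec ec┃   ┃▓▓▓       
0000040  f1 ad 7d 85 39┃   ┃▓▓▓▓      
                       ┃   ┃▓▓▓▓      
                       ┃   ┃▓▓▓▓▓     
                       ┃   ┃▓▓▓▓      
                       ┃   ┃▓▓▓▓      
                       ┃   ┃▓▓▓       
                       ┃   ┃▓         
                       ┃   ┃          
                       ┃   ┃          
                       ┃   ┃          
                       ┃   ┃          
                       ┃   ┃          
━━━━━━━━━━━━━━━━━━━━━━━┛   ┃          
                           ┃          
                           ┃          


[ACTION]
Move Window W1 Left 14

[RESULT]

HexEditor              ┃              
───────────────────────┨              
0000000  7E e┏━━━━━━━━━━━━━━━━━━┓     
0000010  b2 e┃ ImageViewer      ┃     
0000020  c2 2┠──────────────────┨     
0000030  ce e┃▓▓▓               ┃     
0000040  f1 a┃▓▓▓▓              ┃     
             ┃▓▓▓▓       ░░░░░░░┃     
             ┃▓▓▓▓▓      ░░░░░░░┃     
             ┃▓▓▓▓       ░░░░░░░┃     
             ┃▓▓▓▓       ░░░░░░░┃     
             ┃▓▓▓        ░░░░░░▓┃     
             ┃▓          ░░░░░░▓┃     
             ┃           ░░░░░▓▓┃     
             ┃                ▓▓┃     
             ┃               ▓▓▓┃     
             ┃                  ┃     
             ┃                  ┃     
━━━━━━━━━━━━━┃                  ┃     
             ┃                  ┃     
             ┃                  ┃     


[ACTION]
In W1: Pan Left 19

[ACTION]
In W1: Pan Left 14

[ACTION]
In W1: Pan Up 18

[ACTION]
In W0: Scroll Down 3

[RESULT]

HexEditor              ┃              
───────────────────────┨              
0000030  ce e┏━━━━━━━━━━━━━━━━━━┓     
0000040  f1 a┃ ImageViewer      ┃     
             ┠──────────────────┨     
             ┃▓▓▓               ┃     
             ┃▓▓▓▓              ┃     
             ┃▓▓▓▓       ░░░░░░░┃     
             ┃▓▓▓▓▓      ░░░░░░░┃     
             ┃▓▓▓▓       ░░░░░░░┃     
             ┃▓▓▓▓       ░░░░░░░┃     
             ┃▓▓▓        ░░░░░░▓┃     
             ┃▓          ░░░░░░▓┃     
             ┃           ░░░░░▓▓┃     
             ┃                ▓▓┃     
             ┃               ▓▓▓┃     
             ┃                  ┃     
             ┃                  ┃     
━━━━━━━━━━━━━┃                  ┃     
             ┃                  ┃     
             ┃                  ┃     


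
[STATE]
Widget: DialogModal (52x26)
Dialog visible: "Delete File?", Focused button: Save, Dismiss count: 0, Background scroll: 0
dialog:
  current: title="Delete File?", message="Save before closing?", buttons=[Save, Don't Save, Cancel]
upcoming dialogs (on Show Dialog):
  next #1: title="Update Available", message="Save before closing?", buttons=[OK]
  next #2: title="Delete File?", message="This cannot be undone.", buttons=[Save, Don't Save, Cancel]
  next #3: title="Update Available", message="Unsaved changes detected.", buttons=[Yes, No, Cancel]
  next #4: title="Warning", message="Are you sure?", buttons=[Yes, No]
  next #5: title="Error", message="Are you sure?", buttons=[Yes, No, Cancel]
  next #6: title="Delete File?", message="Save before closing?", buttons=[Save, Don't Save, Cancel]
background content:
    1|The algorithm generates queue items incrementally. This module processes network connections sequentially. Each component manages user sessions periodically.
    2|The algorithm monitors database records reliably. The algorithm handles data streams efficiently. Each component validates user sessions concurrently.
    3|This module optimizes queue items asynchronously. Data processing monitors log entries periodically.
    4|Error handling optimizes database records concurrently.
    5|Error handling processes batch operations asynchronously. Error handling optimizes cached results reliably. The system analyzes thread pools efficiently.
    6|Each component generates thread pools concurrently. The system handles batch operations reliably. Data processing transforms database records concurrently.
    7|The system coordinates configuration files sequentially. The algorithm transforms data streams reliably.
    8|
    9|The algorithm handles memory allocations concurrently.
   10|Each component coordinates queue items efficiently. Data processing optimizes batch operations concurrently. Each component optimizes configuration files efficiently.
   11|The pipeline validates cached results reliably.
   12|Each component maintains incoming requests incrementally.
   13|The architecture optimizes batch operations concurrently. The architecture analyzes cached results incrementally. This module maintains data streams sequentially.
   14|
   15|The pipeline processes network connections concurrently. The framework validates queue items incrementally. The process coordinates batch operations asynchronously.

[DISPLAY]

The algorithm generates queue items incrementally. T
The algorithm monitors database records reliably. Th
This module optimizes queue items asynchronously. Da
Error handling optimizes database records concurrent
Error handling processes batch operations asynchrono
Each component generates thread pools concurrently. 
The system coordinates configuration files sequentia
                                                    
The algorithm handles memory allocations concurrentl
Each component coordinates queue items efficiently. 
The pipeli┌──────────────────────────────┐ably.     
Each compo│         Delete File?         │ increment
The archit│     Save before closing?     │s concurre
          │ [Save]  Don't Save   Cancel  │          
The pipeli└──────────────────────────────┘ concurren
                                                    
                                                    
                                                    
                                                    
                                                    
                                                    
                                                    
                                                    
                                                    
                                                    
                                                    


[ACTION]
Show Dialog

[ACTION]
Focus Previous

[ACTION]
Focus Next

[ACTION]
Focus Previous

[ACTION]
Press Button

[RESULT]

The algorithm generates queue items incrementally. T
The algorithm monitors database records reliably. Th
This module optimizes queue items asynchronously. Da
Error handling optimizes database records concurrent
Error handling processes batch operations asynchrono
Each component generates thread pools concurrently. 
The system coordinates configuration files sequentia
                                                    
The algorithm handles memory allocations concurrentl
Each component coordinates queue items efficiently. 
The pipeline validates cached results reliably.     
Each component maintains incoming requests increment
The architecture optimizes batch operations concurre
                                                    
The pipeline processes network connections concurren
                                                    
                                                    
                                                    
                                                    
                                                    
                                                    
                                                    
                                                    
                                                    
                                                    
                                                    


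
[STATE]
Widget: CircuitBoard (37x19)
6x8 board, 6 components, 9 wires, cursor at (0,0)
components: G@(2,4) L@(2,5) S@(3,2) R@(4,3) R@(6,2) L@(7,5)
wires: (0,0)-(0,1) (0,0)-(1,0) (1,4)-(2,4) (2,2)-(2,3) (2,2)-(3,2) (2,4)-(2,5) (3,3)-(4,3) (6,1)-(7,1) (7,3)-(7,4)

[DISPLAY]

   0 1 2 3 4 5                       
0  [.]─ ·                            
    │                                
1   ·               ·                
                    │                
2           · ─ ·   G ─ L            
            │                        
3           S   ·                    
                │                    
4               R                    
                                     
5                                    
                                     
6       ·   R                        
        │                            
7       ·       · ─ ·   L            
Cursor: (0,0)                        
                                     
                                     


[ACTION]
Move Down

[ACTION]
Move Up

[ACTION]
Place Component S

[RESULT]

   0 1 2 3 4 5                       
0  [S]─ ·                            
    │                                
1   ·               ·                
                    │                
2           · ─ ·   G ─ L            
            │                        
3           S   ·                    
                │                    
4               R                    
                                     
5                                    
                                     
6       ·   R                        
        │                            
7       ·       · ─ ·   L            
Cursor: (0,0)                        
                                     
                                     


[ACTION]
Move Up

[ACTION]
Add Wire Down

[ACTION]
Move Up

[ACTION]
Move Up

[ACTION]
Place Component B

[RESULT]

   0 1 2 3 4 5                       
0  [B]─ ·                            
    │                                
1   ·               ·                
                    │                
2           · ─ ·   G ─ L            
            │                        
3           S   ·                    
                │                    
4               R                    
                                     
5                                    
                                     
6       ·   R                        
        │                            
7       ·       · ─ ·   L            
Cursor: (0,0)                        
                                     
                                     


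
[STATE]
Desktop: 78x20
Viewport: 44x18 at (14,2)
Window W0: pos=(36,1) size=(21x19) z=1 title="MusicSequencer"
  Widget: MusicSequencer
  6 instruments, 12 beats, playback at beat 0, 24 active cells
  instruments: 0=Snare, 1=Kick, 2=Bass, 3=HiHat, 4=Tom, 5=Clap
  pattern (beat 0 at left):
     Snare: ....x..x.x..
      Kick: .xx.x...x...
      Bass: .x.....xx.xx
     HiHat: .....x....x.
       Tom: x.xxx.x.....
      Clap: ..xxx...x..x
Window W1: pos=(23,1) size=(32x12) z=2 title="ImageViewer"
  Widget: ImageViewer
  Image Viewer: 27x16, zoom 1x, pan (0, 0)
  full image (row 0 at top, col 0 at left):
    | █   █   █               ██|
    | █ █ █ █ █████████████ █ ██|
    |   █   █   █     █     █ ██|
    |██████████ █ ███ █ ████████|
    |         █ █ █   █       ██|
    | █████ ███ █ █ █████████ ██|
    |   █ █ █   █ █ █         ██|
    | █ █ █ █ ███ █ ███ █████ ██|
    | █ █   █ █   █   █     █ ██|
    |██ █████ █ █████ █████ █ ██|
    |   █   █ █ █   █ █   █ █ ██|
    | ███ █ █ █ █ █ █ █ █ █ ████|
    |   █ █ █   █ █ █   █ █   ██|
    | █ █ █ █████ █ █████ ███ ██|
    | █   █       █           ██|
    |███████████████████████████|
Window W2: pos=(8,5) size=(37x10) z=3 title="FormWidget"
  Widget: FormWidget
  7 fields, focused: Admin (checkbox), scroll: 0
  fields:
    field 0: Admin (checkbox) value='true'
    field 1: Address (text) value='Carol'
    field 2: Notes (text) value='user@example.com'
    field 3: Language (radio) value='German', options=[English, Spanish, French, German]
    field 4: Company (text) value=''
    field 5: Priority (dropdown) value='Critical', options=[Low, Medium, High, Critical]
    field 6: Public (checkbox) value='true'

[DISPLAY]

         ┃ ImageViewer                  ┃ ┃ 
         ┠──────────────────────────────┨─┨ 
         ┃ █   █   █               ██   ┃ ┃ 
━━━━━━━━━━━━━━━━━━━━━━━━━━━━━━┓█ █ ██   ┃ ┃ 
Widget                        ┃  █ ██   ┃ ┃ 
──────────────────────────────┨██████   ┃ ┃ 
in:      [x]                  ┃    ██   ┃ ┃ 
ress:    [Carol              ]┃███ ██   ┃ ┃ 
es:      [user@example.com   ]┃    ██   ┃ ┃ 
guage:   ( ) English  ( ) Span┃███ ██   ┃ ┃ 
pany:    [                   ]┃━━━━━━━━━┛ ┃ 
ority:   [Critical          ▼]┃           ┃ 
━━━━━━━━━━━━━━━━━━━━━━━━━━━━━━┛           ┃ 
                      ┃                   ┃ 
                      ┃                   ┃ 
                      ┃                   ┃ 
                      ┃                   ┃ 
                      ┗━━━━━━━━━━━━━━━━━━━┛ 


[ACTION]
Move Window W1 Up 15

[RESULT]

         ┠──────────────────────────────┨ ┃ 
         ┃ █   █   █               ██   ┃─┨ 
         ┃ █ █ █ █ █████████████ █ ██   ┃ ┃ 
━━━━━━━━━━━━━━━━━━━━━━━━━━━━━━┓  █ ██   ┃ ┃ 
Widget                        ┃██████   ┃ ┃ 
──────────────────────────────┨    ██   ┃ ┃ 
in:      [x]                  ┃███ ██   ┃ ┃ 
ress:    [Carol              ]┃    ██   ┃ ┃ 
es:      [user@example.com   ]┃███ ██   ┃ ┃ 
guage:   ( ) English  ( ) Span┃━━━━━━━━━┛ ┃ 
pany:    [                   ]┃           ┃ 
ority:   [Critical          ▼]┃           ┃ 
━━━━━━━━━━━━━━━━━━━━━━━━━━━━━━┛           ┃ 
                      ┃                   ┃ 
                      ┃                   ┃ 
                      ┃                   ┃ 
                      ┃                   ┃ 
                      ┗━━━━━━━━━━━━━━━━━━━┛ 


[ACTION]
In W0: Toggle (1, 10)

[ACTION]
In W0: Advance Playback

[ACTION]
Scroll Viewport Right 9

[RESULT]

┠──────────────────────────────┨ ┃          
┃ █   █   █               ██   ┃─┨          
┃ █ █ █ █ █████████████ █ ██   ┃ ┃          
━━━━━━━━━━━━━━━━━━━━━┓  █ ██   ┃ ┃          
                     ┃██████   ┃ ┃          
─────────────────────┨    ██   ┃ ┃          
[x]                  ┃███ ██   ┃ ┃          
[Carol              ]┃    ██   ┃ ┃          
[user@example.com   ]┃███ ██   ┃ ┃          
( ) English  ( ) Span┃━━━━━━━━━┛ ┃          
[                   ]┃           ┃          
[Critical          ▼]┃           ┃          
━━━━━━━━━━━━━━━━━━━━━┛           ┃          
             ┃                   ┃          
             ┃                   ┃          
             ┃                   ┃          
             ┃                   ┃          
             ┗━━━━━━━━━━━━━━━━━━━┛          
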